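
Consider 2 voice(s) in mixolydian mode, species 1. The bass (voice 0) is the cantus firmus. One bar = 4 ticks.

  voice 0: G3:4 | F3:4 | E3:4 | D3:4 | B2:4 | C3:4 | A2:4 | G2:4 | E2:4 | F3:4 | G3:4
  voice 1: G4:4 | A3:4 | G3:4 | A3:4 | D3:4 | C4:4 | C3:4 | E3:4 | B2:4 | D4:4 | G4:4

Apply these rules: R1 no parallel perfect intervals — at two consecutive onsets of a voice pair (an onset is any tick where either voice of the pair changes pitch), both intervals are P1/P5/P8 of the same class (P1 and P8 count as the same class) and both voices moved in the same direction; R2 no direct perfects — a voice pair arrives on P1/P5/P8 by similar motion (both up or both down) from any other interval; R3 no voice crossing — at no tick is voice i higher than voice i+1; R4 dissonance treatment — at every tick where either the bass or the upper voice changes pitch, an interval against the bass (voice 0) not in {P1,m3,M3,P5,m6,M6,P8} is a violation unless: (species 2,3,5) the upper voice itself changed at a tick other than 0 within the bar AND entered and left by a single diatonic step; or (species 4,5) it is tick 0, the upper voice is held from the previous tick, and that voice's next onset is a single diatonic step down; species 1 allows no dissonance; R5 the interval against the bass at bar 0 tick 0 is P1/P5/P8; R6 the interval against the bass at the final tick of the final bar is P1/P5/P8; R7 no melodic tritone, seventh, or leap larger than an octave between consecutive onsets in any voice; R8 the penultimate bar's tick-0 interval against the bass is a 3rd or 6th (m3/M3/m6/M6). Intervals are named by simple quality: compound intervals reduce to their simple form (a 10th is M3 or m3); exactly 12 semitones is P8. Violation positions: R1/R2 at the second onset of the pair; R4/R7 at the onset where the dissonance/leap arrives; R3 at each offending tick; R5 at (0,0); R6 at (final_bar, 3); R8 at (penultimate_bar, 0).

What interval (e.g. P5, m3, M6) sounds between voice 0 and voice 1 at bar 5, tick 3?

voice 0=C3 voice 1=C4 -> P8

P8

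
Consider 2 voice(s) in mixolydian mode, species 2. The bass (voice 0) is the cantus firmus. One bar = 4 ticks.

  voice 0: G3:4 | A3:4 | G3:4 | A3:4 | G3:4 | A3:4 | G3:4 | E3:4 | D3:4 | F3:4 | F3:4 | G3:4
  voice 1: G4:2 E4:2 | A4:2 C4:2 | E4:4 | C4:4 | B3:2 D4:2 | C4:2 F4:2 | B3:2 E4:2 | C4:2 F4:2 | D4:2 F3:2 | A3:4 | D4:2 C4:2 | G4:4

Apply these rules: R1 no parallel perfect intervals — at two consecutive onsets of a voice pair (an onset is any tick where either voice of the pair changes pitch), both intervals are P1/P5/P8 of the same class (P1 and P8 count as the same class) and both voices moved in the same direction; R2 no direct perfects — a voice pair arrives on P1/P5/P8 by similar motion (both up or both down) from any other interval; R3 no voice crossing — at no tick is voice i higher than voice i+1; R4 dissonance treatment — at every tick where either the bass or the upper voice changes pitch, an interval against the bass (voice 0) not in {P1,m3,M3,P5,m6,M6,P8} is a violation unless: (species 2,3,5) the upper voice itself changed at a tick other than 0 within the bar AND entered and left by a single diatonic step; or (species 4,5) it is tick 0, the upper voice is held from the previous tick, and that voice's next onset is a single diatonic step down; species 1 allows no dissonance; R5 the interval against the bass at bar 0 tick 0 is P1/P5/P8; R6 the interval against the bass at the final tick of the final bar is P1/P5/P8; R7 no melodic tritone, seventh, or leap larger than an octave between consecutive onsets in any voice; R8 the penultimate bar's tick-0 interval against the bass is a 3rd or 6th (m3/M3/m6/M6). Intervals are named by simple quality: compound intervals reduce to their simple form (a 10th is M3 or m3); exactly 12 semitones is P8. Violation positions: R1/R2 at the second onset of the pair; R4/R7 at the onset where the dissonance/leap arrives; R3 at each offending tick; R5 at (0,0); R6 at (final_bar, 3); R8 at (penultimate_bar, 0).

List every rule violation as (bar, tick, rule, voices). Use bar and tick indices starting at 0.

bar 0: v0=G3 v1=G4 downbeat P8
bar 1: v0=A3 v1=A4 downbeat P8
bar 2: v0=G3 v1=E4 downbeat M6
bar 3: v0=A3 v1=C4 downbeat m3
bar 4: v0=G3 v1=B3 downbeat M3
bar 5: v0=A3 v1=C4 downbeat m3
bar 6: v0=G3 v1=B3 downbeat M3
bar 7: v0=E3 v1=C4 downbeat m6
bar 8: v0=D3 v1=D4 downbeat P8
bar 9: v0=F3 v1=A3 downbeat M3
bar 10: v0=F3 v1=D4 downbeat M6
bar 11: v0=G3 v1=G4 downbeat P8
  -> R2 @ bar 1 tick 0 v(0, 1): G3/E4 M6 -> A3/A4 P8 similar
  -> R7 @ bar 6 tick 0 v(1,): F4->B3 leap 6st
  -> R4 @ bar 7 tick 2 v(0, 1): E3/F4 m2 untreated
  -> R2 @ bar 8 tick 0 v(0, 1): E3/F4 m2 -> D3/D4 P8 similar
  -> R2 @ bar 11 tick 0 v(0, 1): F3/C4 P5 -> G3/G4 P8 similar

(1, 0, R2, (0, 1))
(6, 0, R7, (1,))
(7, 2, R4, (0, 1))
(8, 0, R2, (0, 1))
(11, 0, R2, (0, 1))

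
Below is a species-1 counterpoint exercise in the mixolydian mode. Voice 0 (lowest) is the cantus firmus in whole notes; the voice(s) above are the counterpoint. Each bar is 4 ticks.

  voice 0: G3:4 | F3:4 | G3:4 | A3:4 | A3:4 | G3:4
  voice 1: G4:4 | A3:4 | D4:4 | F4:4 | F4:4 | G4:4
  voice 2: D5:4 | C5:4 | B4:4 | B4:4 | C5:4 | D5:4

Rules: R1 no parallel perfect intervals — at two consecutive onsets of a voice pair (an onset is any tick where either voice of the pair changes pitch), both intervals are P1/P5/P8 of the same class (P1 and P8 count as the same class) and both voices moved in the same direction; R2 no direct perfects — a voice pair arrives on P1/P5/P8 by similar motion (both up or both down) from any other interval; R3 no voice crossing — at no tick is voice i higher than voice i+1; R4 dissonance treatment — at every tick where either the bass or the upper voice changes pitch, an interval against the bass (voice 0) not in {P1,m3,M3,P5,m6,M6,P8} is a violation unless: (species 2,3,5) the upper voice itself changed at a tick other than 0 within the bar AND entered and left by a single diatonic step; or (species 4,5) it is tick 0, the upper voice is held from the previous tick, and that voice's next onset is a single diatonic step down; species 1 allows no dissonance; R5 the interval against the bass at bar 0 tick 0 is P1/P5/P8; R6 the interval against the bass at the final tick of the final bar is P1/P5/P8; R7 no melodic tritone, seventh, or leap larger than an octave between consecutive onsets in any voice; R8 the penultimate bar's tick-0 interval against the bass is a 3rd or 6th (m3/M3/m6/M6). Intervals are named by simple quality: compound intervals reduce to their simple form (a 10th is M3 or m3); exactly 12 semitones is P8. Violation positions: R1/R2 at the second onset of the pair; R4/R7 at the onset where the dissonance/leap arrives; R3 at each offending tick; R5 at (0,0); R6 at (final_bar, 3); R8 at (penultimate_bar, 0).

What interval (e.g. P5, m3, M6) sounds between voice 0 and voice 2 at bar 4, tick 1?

voice 0=A3 voice 2=C5 -> m3

m3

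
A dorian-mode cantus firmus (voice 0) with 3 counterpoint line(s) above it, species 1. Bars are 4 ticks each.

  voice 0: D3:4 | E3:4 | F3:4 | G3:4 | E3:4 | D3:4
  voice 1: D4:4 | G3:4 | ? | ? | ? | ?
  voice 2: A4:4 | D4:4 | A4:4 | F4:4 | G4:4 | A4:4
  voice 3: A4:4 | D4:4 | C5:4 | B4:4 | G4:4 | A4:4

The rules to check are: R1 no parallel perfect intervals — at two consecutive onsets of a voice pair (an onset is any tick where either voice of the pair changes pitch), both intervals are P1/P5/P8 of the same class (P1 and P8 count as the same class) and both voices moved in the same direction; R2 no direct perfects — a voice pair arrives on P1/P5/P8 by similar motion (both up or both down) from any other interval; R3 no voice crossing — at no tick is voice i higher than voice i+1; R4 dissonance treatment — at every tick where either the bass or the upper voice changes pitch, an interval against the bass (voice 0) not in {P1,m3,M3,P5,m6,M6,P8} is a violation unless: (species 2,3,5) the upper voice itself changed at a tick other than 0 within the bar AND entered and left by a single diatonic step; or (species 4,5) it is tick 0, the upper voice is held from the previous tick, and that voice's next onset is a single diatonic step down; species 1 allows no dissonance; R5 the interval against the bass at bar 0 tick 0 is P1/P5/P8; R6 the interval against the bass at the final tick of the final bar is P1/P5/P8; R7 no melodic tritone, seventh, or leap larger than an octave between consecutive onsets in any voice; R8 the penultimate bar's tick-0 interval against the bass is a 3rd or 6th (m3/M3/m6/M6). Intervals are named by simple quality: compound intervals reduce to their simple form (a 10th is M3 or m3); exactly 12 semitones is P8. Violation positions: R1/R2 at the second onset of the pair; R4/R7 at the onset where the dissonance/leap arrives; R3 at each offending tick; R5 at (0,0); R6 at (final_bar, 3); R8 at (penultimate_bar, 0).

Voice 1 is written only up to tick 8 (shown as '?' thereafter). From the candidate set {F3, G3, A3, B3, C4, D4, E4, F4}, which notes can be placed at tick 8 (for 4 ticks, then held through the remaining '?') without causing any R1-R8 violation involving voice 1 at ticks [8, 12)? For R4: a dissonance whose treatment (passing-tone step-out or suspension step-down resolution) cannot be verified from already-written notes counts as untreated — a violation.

{F3}

F3: legal
G3: violates R4
A3: violates R2
B3: violates R4
C4: violates R2
D4: violates R1
E4: violates R4
F4: violates R1,R2,R7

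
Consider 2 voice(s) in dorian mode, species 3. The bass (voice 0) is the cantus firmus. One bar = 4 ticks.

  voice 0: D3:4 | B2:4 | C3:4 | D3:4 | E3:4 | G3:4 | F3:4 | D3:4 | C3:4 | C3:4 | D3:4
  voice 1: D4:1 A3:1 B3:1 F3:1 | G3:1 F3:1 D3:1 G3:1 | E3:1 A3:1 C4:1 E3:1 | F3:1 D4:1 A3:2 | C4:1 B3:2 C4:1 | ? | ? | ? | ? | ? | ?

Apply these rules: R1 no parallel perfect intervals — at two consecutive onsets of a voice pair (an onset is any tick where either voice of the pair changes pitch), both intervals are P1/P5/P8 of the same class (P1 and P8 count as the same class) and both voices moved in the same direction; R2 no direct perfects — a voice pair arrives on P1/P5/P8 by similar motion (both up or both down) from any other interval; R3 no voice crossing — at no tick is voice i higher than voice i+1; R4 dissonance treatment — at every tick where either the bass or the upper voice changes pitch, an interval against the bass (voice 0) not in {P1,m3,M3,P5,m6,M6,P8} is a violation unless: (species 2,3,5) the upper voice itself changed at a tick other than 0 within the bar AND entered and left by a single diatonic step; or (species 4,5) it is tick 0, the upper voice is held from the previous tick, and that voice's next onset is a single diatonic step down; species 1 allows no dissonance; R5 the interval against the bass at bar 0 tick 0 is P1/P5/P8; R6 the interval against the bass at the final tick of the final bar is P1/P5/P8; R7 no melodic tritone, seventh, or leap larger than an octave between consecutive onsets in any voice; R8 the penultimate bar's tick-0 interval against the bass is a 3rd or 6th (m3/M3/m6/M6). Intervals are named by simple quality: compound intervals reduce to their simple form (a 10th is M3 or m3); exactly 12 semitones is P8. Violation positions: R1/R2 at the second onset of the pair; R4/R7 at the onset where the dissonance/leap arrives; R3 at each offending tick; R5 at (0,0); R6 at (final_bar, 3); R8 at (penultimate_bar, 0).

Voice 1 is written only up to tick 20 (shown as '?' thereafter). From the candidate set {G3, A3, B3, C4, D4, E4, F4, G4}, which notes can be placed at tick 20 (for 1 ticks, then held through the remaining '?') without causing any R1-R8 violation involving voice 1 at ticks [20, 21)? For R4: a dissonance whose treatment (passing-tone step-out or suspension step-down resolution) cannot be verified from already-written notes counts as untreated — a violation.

{B3, E4, G3}

G3: legal
A3: violates R4
B3: legal
C4: violates R4
D4: violates R2
E4: legal
F4: violates R4
G4: violates R2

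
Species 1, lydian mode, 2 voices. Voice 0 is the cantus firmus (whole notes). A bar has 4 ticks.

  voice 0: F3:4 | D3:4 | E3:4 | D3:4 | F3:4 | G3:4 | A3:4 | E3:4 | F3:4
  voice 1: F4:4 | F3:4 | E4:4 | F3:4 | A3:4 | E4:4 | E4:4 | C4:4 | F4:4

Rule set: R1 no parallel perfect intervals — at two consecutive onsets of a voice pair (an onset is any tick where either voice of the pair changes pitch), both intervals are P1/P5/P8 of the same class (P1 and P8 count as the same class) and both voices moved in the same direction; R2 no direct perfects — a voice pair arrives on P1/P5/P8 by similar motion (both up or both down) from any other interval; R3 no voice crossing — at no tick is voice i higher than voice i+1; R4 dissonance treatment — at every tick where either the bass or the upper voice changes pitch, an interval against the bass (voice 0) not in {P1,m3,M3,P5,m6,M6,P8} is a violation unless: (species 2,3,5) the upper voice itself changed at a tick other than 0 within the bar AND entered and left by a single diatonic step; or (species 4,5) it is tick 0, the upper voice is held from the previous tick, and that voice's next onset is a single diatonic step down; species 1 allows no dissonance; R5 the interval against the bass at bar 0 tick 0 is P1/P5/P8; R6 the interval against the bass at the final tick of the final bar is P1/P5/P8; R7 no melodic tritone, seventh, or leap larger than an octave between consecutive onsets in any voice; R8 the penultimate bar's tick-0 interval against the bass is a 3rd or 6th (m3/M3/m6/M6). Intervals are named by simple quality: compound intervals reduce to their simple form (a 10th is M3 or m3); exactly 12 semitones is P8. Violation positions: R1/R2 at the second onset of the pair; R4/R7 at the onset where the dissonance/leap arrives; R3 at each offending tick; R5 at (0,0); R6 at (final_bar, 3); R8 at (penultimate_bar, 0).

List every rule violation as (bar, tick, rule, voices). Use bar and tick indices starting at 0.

(2, 0, R2, (0, 1))
(2, 0, R7, (1,))
(3, 0, R7, (1,))
(8, 0, R2, (0, 1))

bar 0: v0=F3 v1=F4 downbeat P8
bar 1: v0=D3 v1=F3 downbeat m3
bar 2: v0=E3 v1=E4 downbeat P8
bar 3: v0=D3 v1=F3 downbeat m3
bar 4: v0=F3 v1=A3 downbeat M3
bar 5: v0=G3 v1=E4 downbeat M6
bar 6: v0=A3 v1=E4 downbeat P5
bar 7: v0=E3 v1=C4 downbeat m6
bar 8: v0=F3 v1=F4 downbeat P8
  -> R2 @ bar 2 tick 0 v(0, 1): D3/F3 m3 -> E3/E4 P8 similar
  -> R7 @ bar 2 tick 0 v(1,): F3->E4 leap 11st
  -> R7 @ bar 3 tick 0 v(1,): E4->F3 leap 11st
  -> R2 @ bar 8 tick 0 v(0, 1): E3/C4 m6 -> F3/F4 P8 similar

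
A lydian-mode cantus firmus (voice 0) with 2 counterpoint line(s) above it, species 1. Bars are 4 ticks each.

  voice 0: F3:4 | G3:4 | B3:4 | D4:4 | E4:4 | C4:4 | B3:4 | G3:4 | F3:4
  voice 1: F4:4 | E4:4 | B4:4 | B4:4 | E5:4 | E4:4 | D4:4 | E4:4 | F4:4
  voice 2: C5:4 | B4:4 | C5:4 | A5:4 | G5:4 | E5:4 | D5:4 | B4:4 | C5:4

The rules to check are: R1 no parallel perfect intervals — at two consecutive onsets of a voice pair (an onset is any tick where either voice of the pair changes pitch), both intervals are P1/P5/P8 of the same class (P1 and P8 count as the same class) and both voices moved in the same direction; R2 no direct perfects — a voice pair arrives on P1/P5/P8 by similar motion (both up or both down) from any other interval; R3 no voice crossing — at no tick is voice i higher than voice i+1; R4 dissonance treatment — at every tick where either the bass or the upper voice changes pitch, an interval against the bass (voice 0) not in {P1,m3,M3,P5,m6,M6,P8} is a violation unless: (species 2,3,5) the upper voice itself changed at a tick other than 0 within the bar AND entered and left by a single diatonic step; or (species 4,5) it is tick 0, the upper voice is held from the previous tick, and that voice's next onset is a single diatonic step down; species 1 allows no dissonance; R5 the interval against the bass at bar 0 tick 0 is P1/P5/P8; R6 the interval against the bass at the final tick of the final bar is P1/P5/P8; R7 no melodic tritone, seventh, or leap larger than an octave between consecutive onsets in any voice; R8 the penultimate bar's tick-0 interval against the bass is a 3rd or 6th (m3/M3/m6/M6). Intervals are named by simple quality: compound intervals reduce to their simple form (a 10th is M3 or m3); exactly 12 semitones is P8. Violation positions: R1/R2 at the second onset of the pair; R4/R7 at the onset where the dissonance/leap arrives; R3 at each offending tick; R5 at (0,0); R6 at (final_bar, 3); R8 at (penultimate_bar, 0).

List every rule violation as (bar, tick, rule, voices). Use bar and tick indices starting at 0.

(1, 0, R1, (1, 2))
(2, 0, R2, (0, 1))
(2, 0, R4, (0, 2))
(3, 0, R2, (0, 2))
(4, 0, R2, (0, 1))
(5, 0, R2, (1, 2))
(6, 0, R1, (1, 2))
(8, 0, R1, (1, 2))

bar 0: v0=F3 v1=F4 v2=C5 downbeat P5
bar 1: v0=G3 v1=E4 v2=B4 downbeat M3
bar 2: v0=B3 v1=B4 v2=C5 downbeat m2
bar 3: v0=D4 v1=B4 v2=A5 downbeat P5
bar 4: v0=E4 v1=E5 v2=G5 downbeat m3
bar 5: v0=C4 v1=E4 v2=E5 downbeat M3
bar 6: v0=B3 v1=D4 v2=D5 downbeat m3
bar 7: v0=G3 v1=E4 v2=B4 downbeat M3
bar 8: v0=F3 v1=F4 v2=C5 downbeat P5
  -> R1 @ bar 1 tick 0 v(1, 2): F4/C5 P5 -> E4/B4 P5 similar
  -> R2 @ bar 2 tick 0 v(0, 1): G3/E4 M6 -> B3/B4 P8 similar
  -> R4 @ bar 2 tick 0 v(0, 2): B3/C5 m2 untreated
  -> R2 @ bar 3 tick 0 v(0, 2): B3/C5 m2 -> D4/A5 P5 similar
  -> R2 @ bar 4 tick 0 v(0, 1): D4/B4 M6 -> E4/E5 P8 similar
  -> R2 @ bar 5 tick 0 v(1, 2): E5/G5 m3 -> E4/E5 P8 similar
  -> R1 @ bar 6 tick 0 v(1, 2): E4/E5 P8 -> D4/D5 P8 similar
  -> R1 @ bar 8 tick 0 v(1, 2): E4/B4 P5 -> F4/C5 P5 similar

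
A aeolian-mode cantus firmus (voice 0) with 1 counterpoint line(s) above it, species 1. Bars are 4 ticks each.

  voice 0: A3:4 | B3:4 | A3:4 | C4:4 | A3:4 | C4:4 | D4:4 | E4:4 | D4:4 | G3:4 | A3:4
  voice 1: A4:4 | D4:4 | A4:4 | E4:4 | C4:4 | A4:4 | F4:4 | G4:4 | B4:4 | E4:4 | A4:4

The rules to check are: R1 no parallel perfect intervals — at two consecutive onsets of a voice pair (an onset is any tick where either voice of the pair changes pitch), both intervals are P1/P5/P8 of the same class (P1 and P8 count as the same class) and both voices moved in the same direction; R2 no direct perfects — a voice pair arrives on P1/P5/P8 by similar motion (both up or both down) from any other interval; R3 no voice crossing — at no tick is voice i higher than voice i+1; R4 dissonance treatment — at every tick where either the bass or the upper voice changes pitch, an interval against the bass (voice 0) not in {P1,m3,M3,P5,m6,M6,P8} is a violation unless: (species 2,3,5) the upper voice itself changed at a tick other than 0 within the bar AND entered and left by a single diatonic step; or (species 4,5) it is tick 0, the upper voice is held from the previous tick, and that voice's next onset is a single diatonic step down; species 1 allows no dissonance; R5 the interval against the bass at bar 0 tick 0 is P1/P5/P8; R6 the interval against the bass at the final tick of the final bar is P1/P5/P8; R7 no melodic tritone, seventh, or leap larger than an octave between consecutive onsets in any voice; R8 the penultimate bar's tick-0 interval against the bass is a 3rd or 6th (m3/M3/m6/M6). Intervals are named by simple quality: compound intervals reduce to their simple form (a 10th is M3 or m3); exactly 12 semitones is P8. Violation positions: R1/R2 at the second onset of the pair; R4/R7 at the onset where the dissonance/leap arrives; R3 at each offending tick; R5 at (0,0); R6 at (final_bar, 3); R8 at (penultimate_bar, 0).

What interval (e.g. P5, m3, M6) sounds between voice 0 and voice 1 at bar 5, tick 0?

voice 0=C4 voice 1=A4 -> M6

M6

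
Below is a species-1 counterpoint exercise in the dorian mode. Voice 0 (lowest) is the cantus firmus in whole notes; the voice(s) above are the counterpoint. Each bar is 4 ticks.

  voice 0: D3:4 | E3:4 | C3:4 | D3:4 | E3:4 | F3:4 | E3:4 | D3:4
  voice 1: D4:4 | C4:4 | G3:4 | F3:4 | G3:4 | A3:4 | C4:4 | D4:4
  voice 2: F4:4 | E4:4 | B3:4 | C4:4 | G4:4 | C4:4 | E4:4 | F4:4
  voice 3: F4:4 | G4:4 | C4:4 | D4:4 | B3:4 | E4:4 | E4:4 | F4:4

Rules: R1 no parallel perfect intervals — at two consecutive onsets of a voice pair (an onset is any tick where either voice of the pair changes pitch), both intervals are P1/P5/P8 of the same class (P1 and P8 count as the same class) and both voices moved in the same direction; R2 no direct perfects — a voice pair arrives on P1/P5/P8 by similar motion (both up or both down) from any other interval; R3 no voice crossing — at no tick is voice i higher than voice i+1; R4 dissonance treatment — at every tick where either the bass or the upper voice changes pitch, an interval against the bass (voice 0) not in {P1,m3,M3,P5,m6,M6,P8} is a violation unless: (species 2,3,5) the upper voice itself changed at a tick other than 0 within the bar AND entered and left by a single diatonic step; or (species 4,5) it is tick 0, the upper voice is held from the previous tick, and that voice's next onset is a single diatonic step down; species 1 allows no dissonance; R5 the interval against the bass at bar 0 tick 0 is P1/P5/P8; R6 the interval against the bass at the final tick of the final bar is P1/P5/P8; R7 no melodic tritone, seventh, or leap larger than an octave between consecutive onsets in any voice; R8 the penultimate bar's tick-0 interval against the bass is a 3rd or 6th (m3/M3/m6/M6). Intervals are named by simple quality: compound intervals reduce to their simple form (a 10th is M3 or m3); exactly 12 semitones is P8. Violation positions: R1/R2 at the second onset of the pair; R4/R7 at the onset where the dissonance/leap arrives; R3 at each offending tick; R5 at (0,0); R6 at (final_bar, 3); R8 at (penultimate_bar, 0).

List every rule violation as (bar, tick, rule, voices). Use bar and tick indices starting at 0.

bar 0: v0=D3 v1=D4 v2=F4 v3=F4 downbeat m3
bar 1: v0=E3 v1=C4 v2=E4 v3=G4 downbeat m3
bar 2: v0=C3 v1=G3 v2=B3 v3=C4 downbeat P8
bar 3: v0=D3 v1=F3 v2=C4 v3=D4 downbeat P8
bar 4: v0=E3 v1=G3 v2=G4 v3=B3 downbeat P5
bar 5: v0=F3 v1=A3 v2=C4 v3=E4 downbeat M7
bar 6: v0=E3 v1=C4 v2=E4 v3=E4 downbeat P8
bar 7: v0=D3 v1=D4 v2=F4 v3=F4 downbeat m3
  -> R5 @ bar 0 tick 0 v(0, 2): opens on m3
  -> R5 @ bar 0 tick 0 v(0, 3): opens on m3
  -> R2 @ bar 2 tick 0 v(0, 1): E3/C4 m6 -> C3/G3 P5 similar
  -> R2 @ bar 2 tick 0 v(0, 3): E3/G4 m3 -> C3/C4 P8 similar
  -> R4 @ bar 2 tick 0 v(0, 2): C3/B3 M7 untreated
  -> R1 @ bar 3 tick 0 v(0, 3): C3/C4 P8 -> D3/D4 P8 similar
  -> R4 @ bar 3 tick 0 v(0, 2): D3/C4 m7 untreated
  -> R2 @ bar 4 tick 0 v(1, 2): F3/C4 P5 -> G3/G4 P8 similar
  -> R3 @ bar 4 tick 0 v(2, 3): G4 above B3
  -> R3 @ bar 4 tick 1 v(2, 3): G4 above B3
  -> R3 @ bar 4 tick 2 v(2, 3): G4 above B3
  -> R3 @ bar 4 tick 3 v(2, 3): G4 above B3
  -> R2 @ bar 5 tick 0 v(1, 3): G3/B3 M3 -> A3/E4 P5 similar
  -> R4 @ bar 5 tick 0 v(0, 3): F3/E4 M7 untreated
  -> R8 @ bar 6 tick 0 v(0, 2): penult P8 not 3rd/6th
  -> R8 @ bar 6 tick 0 v(0, 3): penult P8 not 3rd/6th
  -> R1 @ bar 7 tick 0 v(2, 3): E4/E4 P1 -> F4/F4 P1 similar
  -> R6 @ bar 7 tick 3 v(0, 2): closes on m3
  -> R6 @ bar 7 tick 3 v(0, 3): closes on m3

(0, 0, R5, (0, 2))
(0, 0, R5, (0, 3))
(2, 0, R2, (0, 1))
(2, 0, R2, (0, 3))
(2, 0, R4, (0, 2))
(3, 0, R1, (0, 3))
(3, 0, R4, (0, 2))
(4, 0, R2, (1, 2))
(4, 0, R3, (2, 3))
(4, 1, R3, (2, 3))
(4, 2, R3, (2, 3))
(4, 3, R3, (2, 3))
(5, 0, R2, (1, 3))
(5, 0, R4, (0, 3))
(6, 0, R8, (0, 2))
(6, 0, R8, (0, 3))
(7, 0, R1, (2, 3))
(7, 3, R6, (0, 2))
(7, 3, R6, (0, 3))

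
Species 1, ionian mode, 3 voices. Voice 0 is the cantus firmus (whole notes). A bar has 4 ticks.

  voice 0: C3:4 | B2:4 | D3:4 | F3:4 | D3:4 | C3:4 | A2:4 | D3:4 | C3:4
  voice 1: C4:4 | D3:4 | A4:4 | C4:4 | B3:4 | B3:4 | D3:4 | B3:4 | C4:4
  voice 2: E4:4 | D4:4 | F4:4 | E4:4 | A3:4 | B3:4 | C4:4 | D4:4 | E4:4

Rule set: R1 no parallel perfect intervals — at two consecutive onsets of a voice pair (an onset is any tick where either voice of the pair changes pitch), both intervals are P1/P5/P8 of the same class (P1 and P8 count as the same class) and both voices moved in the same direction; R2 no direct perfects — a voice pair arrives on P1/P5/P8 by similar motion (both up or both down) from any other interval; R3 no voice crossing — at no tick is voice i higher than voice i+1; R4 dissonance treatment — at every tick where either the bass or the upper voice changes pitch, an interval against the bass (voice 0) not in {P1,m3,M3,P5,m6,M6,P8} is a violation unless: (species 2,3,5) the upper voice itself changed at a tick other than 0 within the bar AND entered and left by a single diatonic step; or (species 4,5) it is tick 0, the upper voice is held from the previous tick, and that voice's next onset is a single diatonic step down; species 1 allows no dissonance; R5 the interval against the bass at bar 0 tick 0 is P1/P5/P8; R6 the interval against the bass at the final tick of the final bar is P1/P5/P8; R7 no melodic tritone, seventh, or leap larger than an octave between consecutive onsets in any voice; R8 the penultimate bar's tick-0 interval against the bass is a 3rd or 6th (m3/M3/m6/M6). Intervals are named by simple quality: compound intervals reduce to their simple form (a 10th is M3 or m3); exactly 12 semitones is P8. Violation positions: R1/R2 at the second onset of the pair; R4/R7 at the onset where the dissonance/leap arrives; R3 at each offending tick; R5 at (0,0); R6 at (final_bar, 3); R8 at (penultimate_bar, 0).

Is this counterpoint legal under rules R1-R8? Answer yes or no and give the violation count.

No (21 violations)

bar 0: v0=C3 v1=C4 v2=E4 (M3)
bar 1: v0=B2 v1=D3 v2=D4 (m3)
bar 2: v0=D3 v1=A4 v2=F4 (m3)
bar 3: v0=F3 v1=C4 v2=E4 (M7)
bar 4: v0=D3 v1=B3 v2=A3 (P5)
bar 5: v0=C3 v1=B3 v2=B3 (M7)
bar 6: v0=A2 v1=D3 v2=C4 (m3)
bar 7: v0=D3 v1=B3 v2=D4 (P8)
bar 8: v0=C3 v1=C4 v2=E4 (M3)
  R5 @ bar0.0: opens on M3
  R2 @ bar1.0: C4/E4 M3 -> D3/D4 P8 similar
  R7 @ bar1.0: C4->D3 leap 10st
  R2 @ bar2.0: B2/D3 m3 -> D3/A4 P5 similar
  R3 @ bar2.0: A4 above F4
  R7 @ bar2.0: D3->A4 leap 19st
  R3 @ bar2.1: A4 above F4
  R3 @ bar2.2: A4 above F4
  R3 @ bar2.3: A4 above F4
  R4 @ bar3.0: F3/E4 M7 untreated
  R2 @ bar4.0: F3/E4 M7 -> D3/A3 P5 similar
  R3 @ bar4.0: B3 above A3
  R3 @ bar4.1: B3 above A3
  R3 @ bar4.2: B3 above A3
  R3 @ bar4.3: B3 above A3
  R4 @ bar5.0: C3/B3 M7 untreated
  R4 @ bar5.0: C3/B3 M7 untreated
  R4 @ bar6.0: A2/D3 P4 untreated
  R2 @ bar7.0: A2/C4 m3 -> D3/D4 P8 similar
  R8 @ bar7.0: penult P8 not 3rd/6th
  R6 @ bar8.3: closes on M3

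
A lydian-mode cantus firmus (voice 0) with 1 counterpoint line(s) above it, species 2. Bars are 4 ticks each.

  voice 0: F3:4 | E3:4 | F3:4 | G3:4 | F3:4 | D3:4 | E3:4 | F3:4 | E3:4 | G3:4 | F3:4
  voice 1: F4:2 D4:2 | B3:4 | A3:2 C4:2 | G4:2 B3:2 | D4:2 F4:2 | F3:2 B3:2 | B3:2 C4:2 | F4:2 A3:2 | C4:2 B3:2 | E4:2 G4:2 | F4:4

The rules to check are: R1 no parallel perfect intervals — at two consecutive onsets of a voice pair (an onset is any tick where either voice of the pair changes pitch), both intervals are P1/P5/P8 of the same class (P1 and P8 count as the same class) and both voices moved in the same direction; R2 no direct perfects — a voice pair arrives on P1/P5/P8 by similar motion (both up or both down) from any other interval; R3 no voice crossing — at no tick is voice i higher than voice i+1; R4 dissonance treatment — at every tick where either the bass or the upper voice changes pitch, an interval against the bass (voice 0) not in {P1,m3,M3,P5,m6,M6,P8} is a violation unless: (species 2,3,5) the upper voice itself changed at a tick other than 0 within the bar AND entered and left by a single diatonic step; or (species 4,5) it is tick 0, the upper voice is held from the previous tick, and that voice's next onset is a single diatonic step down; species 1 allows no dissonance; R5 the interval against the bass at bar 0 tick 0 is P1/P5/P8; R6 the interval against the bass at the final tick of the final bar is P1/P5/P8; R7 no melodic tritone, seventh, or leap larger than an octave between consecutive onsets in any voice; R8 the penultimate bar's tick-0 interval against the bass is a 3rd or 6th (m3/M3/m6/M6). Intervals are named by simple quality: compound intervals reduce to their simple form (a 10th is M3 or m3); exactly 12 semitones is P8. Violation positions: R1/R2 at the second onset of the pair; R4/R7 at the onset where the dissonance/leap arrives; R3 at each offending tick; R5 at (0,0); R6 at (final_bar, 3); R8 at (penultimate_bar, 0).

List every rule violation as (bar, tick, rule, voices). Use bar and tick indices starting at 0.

(1, 0, R2, (0, 1))
(3, 0, R2, (0, 1))
(5, 2, R7, (1,))
(7, 0, R2, (0, 1))
(10, 0, R1, (0, 1))

bar 0: v0=F3 v1=F4 downbeat P8
bar 1: v0=E3 v1=B3 downbeat P5
bar 2: v0=F3 v1=A3 downbeat M3
bar 3: v0=G3 v1=G4 downbeat P8
bar 4: v0=F3 v1=D4 downbeat M6
bar 5: v0=D3 v1=F3 downbeat m3
bar 6: v0=E3 v1=B3 downbeat P5
bar 7: v0=F3 v1=F4 downbeat P8
bar 8: v0=E3 v1=C4 downbeat m6
bar 9: v0=G3 v1=E4 downbeat M6
bar 10: v0=F3 v1=F4 downbeat P8
  -> R2 @ bar 1 tick 0 v(0, 1): F3/D4 M6 -> E3/B3 P5 similar
  -> R2 @ bar 3 tick 0 v(0, 1): F3/C4 P5 -> G3/G4 P8 similar
  -> R7 @ bar 5 tick 2 v(1,): F3->B3 leap 6st
  -> R2 @ bar 7 tick 0 v(0, 1): E3/C4 m6 -> F3/F4 P8 similar
  -> R1 @ bar 10 tick 0 v(0, 1): G3/G4 P8 -> F3/F4 P8 similar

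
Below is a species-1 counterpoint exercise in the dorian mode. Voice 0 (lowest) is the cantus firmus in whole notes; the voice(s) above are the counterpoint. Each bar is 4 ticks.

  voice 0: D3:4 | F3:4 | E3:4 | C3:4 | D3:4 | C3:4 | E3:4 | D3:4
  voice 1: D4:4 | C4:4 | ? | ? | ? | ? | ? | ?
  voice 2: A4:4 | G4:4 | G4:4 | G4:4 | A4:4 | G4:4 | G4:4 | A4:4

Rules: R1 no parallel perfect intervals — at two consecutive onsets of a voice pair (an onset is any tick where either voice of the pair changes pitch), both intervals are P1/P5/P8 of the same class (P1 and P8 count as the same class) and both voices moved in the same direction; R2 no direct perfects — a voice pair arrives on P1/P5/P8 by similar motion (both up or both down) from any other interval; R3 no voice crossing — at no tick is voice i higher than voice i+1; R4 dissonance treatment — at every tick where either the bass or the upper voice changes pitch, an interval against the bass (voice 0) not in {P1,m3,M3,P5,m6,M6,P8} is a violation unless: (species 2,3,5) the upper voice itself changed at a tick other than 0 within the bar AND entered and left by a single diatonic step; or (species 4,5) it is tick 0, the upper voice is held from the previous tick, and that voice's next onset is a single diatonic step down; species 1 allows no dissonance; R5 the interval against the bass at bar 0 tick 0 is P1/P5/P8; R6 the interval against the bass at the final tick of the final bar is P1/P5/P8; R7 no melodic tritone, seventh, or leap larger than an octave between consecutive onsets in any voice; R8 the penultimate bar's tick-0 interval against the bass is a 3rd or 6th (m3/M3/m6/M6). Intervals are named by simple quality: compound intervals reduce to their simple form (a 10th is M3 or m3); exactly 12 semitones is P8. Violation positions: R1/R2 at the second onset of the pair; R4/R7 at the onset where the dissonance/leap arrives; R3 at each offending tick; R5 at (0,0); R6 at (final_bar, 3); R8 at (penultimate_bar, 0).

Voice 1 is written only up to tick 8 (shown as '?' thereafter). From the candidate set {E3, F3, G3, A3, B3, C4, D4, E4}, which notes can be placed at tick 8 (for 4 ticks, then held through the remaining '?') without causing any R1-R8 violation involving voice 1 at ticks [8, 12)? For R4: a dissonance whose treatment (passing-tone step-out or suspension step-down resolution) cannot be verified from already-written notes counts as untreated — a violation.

{C4, E4, G3}

E3: violates R2
F3: violates R4
G3: legal
A3: violates R4
B3: violates R1
C4: legal
D4: violates R4
E4: legal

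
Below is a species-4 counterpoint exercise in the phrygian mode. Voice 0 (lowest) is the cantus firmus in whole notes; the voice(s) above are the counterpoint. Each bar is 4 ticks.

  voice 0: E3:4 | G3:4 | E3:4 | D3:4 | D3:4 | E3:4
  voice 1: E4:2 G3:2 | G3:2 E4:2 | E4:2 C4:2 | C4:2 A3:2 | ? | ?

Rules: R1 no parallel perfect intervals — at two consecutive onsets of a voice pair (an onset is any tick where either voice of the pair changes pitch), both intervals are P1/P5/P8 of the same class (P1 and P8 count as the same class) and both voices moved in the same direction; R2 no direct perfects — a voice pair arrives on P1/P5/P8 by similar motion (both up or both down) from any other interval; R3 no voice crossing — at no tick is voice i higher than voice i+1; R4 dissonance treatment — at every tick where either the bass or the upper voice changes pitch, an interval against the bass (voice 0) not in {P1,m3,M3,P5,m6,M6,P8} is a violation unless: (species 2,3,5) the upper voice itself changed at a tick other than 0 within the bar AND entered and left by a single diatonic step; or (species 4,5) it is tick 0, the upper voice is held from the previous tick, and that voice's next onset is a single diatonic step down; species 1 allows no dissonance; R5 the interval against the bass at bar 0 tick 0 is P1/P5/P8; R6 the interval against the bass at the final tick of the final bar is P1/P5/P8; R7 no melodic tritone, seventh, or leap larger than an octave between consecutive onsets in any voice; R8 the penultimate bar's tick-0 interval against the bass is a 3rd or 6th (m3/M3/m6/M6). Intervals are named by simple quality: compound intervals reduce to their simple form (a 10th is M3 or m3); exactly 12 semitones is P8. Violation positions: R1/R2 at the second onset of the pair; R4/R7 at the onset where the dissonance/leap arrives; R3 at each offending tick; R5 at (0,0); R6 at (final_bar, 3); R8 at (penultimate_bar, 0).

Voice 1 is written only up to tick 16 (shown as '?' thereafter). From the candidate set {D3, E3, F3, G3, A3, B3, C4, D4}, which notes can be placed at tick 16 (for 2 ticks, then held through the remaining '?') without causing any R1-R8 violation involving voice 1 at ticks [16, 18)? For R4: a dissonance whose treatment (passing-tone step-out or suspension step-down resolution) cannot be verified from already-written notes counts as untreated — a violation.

{B3, F3}

D3: violates R8
E3: violates R4,R8
F3: legal
G3: violates R4,R8
A3: violates R8
B3: legal
C4: violates R4,R8
D4: violates R8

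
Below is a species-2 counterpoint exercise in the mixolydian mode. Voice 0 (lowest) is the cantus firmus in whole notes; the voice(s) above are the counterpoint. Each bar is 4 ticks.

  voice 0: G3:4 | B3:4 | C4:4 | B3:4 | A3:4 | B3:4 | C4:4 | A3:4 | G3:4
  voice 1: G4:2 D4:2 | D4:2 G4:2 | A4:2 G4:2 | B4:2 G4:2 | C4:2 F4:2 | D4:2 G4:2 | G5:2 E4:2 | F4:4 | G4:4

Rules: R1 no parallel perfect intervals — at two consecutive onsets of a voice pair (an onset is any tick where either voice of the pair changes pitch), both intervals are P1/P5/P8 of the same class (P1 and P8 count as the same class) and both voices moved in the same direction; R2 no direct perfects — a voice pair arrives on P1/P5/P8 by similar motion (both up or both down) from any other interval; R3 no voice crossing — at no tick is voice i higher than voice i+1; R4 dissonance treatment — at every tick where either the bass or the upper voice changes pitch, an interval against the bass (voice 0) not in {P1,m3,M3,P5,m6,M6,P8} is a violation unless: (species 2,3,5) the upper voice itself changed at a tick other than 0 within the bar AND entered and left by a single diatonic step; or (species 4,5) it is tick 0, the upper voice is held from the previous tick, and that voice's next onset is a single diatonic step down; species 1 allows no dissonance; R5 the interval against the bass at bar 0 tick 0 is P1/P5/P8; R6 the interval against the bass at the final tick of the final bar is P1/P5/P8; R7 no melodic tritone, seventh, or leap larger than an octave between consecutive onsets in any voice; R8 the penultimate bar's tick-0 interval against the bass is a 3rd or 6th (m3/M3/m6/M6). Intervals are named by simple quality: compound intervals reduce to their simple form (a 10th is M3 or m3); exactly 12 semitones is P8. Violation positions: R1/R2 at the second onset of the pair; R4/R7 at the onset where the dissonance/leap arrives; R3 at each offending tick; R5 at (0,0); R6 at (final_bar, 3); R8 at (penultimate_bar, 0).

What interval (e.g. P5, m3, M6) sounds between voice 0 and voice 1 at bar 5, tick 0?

m3

voice 0=B3 voice 1=D4 -> m3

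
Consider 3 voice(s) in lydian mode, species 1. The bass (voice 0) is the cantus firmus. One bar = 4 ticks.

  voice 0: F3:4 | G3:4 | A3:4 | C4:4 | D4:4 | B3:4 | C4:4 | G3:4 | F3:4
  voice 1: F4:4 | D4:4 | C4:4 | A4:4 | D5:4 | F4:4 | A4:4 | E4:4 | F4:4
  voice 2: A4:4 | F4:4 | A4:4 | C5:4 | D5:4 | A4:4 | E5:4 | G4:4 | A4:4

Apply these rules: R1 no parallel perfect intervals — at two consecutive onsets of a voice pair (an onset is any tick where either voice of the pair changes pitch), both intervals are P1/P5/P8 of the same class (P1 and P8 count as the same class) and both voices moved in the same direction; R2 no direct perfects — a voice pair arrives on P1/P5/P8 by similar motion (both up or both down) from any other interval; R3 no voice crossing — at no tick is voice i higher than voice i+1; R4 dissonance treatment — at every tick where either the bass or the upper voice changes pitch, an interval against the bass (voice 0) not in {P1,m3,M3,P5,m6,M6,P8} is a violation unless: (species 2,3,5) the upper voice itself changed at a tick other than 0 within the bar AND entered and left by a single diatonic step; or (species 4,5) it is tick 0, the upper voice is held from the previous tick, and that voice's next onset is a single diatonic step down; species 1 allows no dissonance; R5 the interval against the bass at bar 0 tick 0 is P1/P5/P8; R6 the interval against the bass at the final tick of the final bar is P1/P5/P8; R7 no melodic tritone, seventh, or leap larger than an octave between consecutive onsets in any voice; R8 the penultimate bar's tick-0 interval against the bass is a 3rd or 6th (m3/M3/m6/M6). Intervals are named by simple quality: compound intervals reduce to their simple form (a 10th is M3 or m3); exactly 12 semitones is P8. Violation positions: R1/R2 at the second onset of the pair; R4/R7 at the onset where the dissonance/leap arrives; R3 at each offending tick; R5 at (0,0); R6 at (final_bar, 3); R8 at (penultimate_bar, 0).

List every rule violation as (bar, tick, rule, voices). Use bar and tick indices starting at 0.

(0, 0, R5, (0, 2))
(1, 0, R4, (0, 2))
(2, 0, R2, (0, 2))
(3, 0, R1, (0, 2))
(4, 0, R1, (0, 2))
(4, 0, R2, (0, 1))
(4, 0, R2, (1, 2))
(5, 0, R4, (0, 1))
(5, 0, R4, (0, 2))
(6, 0, R2, (1, 2))
(7, 0, R2, (0, 2))
(7, 0, R8, (0, 2))
(8, 3, R6, (0, 2))

bar 0: v0=F3 v1=F4 v2=A4 downbeat M3
bar 1: v0=G3 v1=D4 v2=F4 downbeat m7
bar 2: v0=A3 v1=C4 v2=A4 downbeat P8
bar 3: v0=C4 v1=A4 v2=C5 downbeat P8
bar 4: v0=D4 v1=D5 v2=D5 downbeat P8
bar 5: v0=B3 v1=F4 v2=A4 downbeat m7
bar 6: v0=C4 v1=A4 v2=E5 downbeat M3
bar 7: v0=G3 v1=E4 v2=G4 downbeat P8
bar 8: v0=F3 v1=F4 v2=A4 downbeat M3
  -> R5 @ bar 0 tick 0 v(0, 2): opens on M3
  -> R4 @ bar 1 tick 0 v(0, 2): G3/F4 m7 untreated
  -> R2 @ bar 2 tick 0 v(0, 2): G3/F4 m7 -> A3/A4 P8 similar
  -> R1 @ bar 3 tick 0 v(0, 2): A3/A4 P8 -> C4/C5 P8 similar
  -> R1 @ bar 4 tick 0 v(0, 2): C4/C5 P8 -> D4/D5 P8 similar
  -> R2 @ bar 4 tick 0 v(0, 1): C4/A4 M6 -> D4/D5 P8 similar
  -> R2 @ bar 4 tick 0 v(1, 2): A4/C5 m3 -> D5/D5 P1 similar
  -> R4 @ bar 5 tick 0 v(0, 1): B3/F4 TT untreated
  -> R4 @ bar 5 tick 0 v(0, 2): B3/A4 m7 untreated
  -> R2 @ bar 6 tick 0 v(1, 2): F4/A4 M3 -> A4/E5 P5 similar
  -> R2 @ bar 7 tick 0 v(0, 2): C4/E5 M3 -> G3/G4 P8 similar
  -> R8 @ bar 7 tick 0 v(0, 2): penult P8 not 3rd/6th
  -> R6 @ bar 8 tick 3 v(0, 2): closes on M3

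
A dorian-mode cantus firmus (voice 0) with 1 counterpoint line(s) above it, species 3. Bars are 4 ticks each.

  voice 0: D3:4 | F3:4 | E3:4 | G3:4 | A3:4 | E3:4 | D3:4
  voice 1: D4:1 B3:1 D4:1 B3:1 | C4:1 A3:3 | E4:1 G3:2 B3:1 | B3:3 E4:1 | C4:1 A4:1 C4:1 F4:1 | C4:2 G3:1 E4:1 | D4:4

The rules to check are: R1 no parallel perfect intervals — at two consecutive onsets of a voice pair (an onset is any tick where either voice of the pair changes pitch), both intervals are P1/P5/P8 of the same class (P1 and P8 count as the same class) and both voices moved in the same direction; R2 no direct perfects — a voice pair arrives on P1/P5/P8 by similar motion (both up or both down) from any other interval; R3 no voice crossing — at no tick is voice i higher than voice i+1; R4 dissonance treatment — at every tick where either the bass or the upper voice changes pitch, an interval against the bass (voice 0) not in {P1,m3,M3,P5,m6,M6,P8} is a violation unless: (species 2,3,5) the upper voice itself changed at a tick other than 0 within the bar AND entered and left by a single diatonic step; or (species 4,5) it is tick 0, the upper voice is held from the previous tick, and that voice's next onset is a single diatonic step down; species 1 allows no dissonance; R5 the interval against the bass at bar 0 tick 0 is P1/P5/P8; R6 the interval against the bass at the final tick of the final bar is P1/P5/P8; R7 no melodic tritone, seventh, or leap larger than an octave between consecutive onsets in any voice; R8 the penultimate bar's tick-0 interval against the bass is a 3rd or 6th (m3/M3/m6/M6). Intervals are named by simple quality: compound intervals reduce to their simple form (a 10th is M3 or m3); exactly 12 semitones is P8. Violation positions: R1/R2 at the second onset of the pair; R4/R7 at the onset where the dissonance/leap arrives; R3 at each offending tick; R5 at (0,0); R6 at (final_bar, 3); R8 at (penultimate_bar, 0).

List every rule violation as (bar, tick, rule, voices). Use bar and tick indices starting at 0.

(1, 0, R2, (0, 1))
(6, 0, R1, (0, 1))

bar 0: v0=D3 v1=D4 downbeat P8
bar 1: v0=F3 v1=C4 downbeat P5
bar 2: v0=E3 v1=E4 downbeat P8
bar 3: v0=G3 v1=B3 downbeat M3
bar 4: v0=A3 v1=C4 downbeat m3
bar 5: v0=E3 v1=C4 downbeat m6
bar 6: v0=D3 v1=D4 downbeat P8
  -> R2 @ bar 1 tick 0 v(0, 1): D3/B3 M6 -> F3/C4 P5 similar
  -> R1 @ bar 6 tick 0 v(0, 1): E3/E4 P8 -> D3/D4 P8 similar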